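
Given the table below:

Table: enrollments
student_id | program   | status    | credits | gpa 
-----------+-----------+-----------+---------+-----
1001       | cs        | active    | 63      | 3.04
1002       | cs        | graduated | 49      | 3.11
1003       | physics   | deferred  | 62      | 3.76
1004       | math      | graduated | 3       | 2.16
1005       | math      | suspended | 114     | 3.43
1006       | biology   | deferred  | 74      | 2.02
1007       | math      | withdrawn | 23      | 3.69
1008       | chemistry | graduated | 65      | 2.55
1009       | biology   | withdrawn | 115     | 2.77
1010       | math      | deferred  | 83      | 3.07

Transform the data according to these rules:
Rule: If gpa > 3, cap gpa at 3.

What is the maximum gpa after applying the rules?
3

Step 1: Original maximum gpa = 3.76
Step 2: Apply cap at 3
Step 3: 6 records had gpa > 3 and were capped
Step 4: Maximum after transformation = 3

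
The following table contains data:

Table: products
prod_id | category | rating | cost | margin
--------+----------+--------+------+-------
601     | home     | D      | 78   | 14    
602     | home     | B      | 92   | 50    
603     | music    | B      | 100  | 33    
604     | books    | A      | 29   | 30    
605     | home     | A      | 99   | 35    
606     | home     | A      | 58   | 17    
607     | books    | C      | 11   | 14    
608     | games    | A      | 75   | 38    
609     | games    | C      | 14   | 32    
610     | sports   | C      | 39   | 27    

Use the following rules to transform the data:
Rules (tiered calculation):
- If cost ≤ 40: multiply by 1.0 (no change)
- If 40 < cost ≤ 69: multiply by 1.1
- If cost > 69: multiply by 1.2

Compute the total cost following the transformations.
689.6

Step 1: Tier 1 (cost ≤ 40): 4 records, sum = 93 × 1.0 = 93.0
Step 2: Tier 2 (40 < cost ≤ 69): 1 records, sum = 58 × 1.1 = 63.8
Step 3: Tier 3 (cost > 69): 5 records, sum = 444 × 1.2 = 532.8
Step 4: Final sum = 93.0 + 63.8 + 532.8 = 689.6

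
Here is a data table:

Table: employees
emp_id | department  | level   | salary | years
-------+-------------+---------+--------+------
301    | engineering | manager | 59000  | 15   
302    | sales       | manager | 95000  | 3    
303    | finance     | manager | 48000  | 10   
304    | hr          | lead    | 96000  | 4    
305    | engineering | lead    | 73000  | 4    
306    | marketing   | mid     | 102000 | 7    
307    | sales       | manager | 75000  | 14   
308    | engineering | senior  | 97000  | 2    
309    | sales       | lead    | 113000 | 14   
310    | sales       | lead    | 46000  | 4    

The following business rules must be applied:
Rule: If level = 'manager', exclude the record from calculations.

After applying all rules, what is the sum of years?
35

Step 1: Identify records where level = 'manager'
Step 2: The excluded records sum to 42
Step 3: Original total years = 77
Step 4: Remaining total = 77 - 42 = 35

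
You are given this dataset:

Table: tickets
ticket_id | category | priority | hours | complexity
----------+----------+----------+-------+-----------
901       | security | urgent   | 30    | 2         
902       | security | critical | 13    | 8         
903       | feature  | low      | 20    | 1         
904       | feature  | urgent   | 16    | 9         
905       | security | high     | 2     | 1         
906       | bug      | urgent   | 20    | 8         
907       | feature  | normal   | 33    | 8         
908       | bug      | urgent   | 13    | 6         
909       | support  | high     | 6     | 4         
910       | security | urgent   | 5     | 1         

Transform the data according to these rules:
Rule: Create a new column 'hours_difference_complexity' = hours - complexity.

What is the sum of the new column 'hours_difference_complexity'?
110

Step 1: For each record, compute hours - complexity
Example calculations:
  30 - 2 = 28
  13 - 8 = 5
  20 - 1 = 19
  ...
Step 2: Sum all derived values
Step 3: Total = 110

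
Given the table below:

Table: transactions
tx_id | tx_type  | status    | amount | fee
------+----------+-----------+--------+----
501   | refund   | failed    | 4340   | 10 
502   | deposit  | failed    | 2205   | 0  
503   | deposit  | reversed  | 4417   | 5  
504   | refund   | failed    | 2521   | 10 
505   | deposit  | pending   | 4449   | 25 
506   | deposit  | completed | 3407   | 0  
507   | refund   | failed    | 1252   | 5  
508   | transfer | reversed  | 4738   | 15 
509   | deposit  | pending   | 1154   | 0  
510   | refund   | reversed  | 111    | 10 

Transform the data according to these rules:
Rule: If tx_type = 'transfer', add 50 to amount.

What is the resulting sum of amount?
28644

Step 1: Count records where tx_type = 'transfer': 1
Step 2: Total bonus added: 1 × 50 = 50
Step 3: Original sum of amount: 28594
Step 4: Final sum = 28594 + 50 = 28644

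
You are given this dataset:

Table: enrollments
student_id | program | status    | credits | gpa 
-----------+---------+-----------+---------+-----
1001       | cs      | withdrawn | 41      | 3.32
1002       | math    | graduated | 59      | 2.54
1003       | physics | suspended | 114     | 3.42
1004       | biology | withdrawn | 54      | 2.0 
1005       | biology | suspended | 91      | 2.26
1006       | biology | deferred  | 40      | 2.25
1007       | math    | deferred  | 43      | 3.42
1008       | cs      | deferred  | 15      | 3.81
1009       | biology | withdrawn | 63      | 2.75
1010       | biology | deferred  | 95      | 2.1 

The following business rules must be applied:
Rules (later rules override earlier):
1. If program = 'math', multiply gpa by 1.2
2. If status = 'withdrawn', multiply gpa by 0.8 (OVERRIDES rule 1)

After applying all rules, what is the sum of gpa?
27.45

Step 1: Rule 2 takes priority for records with status = 'withdrawn'
  - 3 records: 8.07 × 0.8 = 6.46
Step 2: Rule 1 applies to remaining records with program = 'math'
  - 2 records: 5.96 × 1.2 = 7.15
Step 3: Other records unchanged: 13.84
Step 4: Final sum = 6.46 + 7.15 + 13.84 = 27.45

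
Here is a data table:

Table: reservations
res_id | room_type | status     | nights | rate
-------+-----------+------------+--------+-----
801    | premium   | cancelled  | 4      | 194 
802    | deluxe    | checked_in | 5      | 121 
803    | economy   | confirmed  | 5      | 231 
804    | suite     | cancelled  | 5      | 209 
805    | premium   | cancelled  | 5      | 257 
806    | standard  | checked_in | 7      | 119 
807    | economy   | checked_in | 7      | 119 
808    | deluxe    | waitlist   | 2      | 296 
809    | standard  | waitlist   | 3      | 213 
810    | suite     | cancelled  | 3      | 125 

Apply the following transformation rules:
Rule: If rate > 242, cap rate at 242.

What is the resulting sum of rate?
1815

Step 1: 2 records have rate > 242
Step 2: These records originally summed to 553
Step 3: After capping: 2 × 242 = 484
Step 4: Unaffected records sum: 1331
Step 5: Final sum = 484 + 1331 = 1815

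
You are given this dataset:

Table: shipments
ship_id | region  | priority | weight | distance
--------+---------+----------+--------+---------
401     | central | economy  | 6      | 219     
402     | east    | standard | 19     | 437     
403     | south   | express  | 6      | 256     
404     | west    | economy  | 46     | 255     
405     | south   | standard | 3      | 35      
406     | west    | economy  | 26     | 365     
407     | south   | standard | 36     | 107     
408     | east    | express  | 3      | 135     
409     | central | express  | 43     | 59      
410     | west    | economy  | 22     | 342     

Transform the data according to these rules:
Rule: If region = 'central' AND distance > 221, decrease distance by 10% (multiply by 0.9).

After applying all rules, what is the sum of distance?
2210

Step 1: Find records where region = 'central' AND distance > 221
Step 2: 0 records match, summing to 0
Step 3: After multiplier: 0 × 0.9 = 0.0
Step 4: Unaffected records sum: 2210
Step 5: Final sum = 0.0 + 2210 = 2210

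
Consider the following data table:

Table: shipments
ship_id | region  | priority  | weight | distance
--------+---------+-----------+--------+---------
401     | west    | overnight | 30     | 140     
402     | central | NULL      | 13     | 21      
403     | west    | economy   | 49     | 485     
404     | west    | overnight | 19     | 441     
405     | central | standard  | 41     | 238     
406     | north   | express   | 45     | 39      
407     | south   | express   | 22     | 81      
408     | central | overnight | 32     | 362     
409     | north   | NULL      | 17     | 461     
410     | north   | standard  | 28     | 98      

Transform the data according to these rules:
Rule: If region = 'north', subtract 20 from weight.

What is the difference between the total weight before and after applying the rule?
60

Step 1: Original sum of weight = 296
Step 2: 3 records have region = 'north'
Step 3: Each affected record changes by -20
Step 4: Total change = 3 × -20 = -60
Step 5: New sum = 296 + -60 = 236
Step 6: Difference = |236 - 296| = 60
        (Sum decreased by 60)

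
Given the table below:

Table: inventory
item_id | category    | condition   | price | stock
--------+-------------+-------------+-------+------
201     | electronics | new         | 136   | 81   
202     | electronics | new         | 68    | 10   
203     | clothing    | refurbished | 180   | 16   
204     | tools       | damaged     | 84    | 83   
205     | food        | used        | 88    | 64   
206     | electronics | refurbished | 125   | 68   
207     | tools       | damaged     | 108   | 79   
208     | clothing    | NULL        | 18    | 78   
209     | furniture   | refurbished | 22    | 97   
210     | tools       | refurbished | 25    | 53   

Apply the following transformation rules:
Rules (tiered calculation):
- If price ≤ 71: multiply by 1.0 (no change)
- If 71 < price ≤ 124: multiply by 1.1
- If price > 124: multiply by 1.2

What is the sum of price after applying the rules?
970.2

Step 1: Tier 1 (price ≤ 71): 4 records, sum = 133 × 1.0 = 133.0
Step 2: Tier 2 (71 < price ≤ 124): 3 records, sum = 280 × 1.1 = 308.0
Step 3: Tier 3 (price > 124): 3 records, sum = 441 × 1.2 = 529.2
Step 4: Final sum = 133.0 + 308.0 + 529.2 = 970.2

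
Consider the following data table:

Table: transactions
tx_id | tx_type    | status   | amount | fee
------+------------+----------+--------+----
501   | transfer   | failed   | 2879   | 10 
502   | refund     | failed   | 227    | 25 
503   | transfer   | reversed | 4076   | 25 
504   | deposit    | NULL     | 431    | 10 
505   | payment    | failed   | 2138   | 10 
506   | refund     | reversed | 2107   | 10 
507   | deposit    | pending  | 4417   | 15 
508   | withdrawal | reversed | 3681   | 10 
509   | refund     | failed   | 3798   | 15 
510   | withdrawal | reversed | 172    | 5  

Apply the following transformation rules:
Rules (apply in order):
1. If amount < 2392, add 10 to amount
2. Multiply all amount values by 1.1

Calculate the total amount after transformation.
26373.6

Step 1: Apply Rule 1 - Add 10 to records with amount < 2392
  - 5 records affected: 5075 + (5 × 10) = 5125
  - Unaffected records: 18851
  - Sum after Rule 1: 23976
Step 2: Apply Rule 2 - Multiply all by 1.1
  - 23976 × 1.1 = 26373.6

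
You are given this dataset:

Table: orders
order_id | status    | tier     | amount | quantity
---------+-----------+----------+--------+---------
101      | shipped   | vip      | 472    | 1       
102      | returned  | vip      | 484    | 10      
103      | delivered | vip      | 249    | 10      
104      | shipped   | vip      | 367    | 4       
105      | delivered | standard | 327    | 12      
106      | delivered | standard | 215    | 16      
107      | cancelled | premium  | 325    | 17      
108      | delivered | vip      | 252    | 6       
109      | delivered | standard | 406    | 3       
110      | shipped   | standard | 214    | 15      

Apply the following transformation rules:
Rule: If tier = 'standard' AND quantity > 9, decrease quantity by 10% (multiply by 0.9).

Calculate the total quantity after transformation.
89.7

Step 1: Find records where tier = 'standard' AND quantity > 9
Step 2: 3 records match, summing to 43
Step 3: After multiplier: 43 × 0.9 = 38.7
Step 4: Unaffected records sum: 51
Step 5: Final sum = 38.7 + 51 = 89.7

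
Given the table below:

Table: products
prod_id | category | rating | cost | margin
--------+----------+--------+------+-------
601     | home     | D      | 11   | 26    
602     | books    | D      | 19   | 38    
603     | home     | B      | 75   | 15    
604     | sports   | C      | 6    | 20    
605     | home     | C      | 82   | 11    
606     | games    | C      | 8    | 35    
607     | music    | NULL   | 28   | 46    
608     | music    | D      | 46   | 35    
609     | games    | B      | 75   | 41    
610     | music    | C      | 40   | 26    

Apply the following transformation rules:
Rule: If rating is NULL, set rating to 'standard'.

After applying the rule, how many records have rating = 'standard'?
1

Step 1: Count records where rating IS NULL
Step 2: Found 1 records with NULL rating
Step 3: These records will have rating set to 'standard'
Step 4: Records already having rating = 'standard': 0
Step 5: Answer: 1 + 0 = 1 records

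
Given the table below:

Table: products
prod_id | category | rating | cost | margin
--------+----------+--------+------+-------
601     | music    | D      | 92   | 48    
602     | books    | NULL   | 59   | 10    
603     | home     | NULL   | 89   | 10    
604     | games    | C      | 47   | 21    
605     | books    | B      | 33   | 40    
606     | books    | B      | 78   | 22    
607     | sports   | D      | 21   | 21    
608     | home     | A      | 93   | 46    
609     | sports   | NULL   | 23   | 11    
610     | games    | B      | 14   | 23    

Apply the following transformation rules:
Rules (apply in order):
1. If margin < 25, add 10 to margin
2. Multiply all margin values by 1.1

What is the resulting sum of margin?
354.2

Step 1: Apply Rule 1 - Add 10 to records with margin < 25
  - 7 records affected: 118 + (7 × 10) = 188
  - Unaffected records: 134
  - Sum after Rule 1: 322
Step 2: Apply Rule 2 - Multiply all by 1.1
  - 322 × 1.1 = 354.2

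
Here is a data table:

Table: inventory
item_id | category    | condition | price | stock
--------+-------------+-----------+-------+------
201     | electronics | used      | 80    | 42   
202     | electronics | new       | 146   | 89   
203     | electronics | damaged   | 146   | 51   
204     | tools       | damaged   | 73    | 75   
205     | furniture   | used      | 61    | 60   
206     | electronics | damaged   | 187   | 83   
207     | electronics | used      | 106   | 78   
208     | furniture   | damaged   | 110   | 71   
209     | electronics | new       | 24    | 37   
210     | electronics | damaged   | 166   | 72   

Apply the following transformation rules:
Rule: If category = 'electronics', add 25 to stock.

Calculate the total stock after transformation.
833

Step 1: Count records where category = 'electronics': 7
Step 2: Total bonus added: 7 × 25 = 175
Step 3: Original sum of stock: 658
Step 4: Final sum = 658 + 175 = 833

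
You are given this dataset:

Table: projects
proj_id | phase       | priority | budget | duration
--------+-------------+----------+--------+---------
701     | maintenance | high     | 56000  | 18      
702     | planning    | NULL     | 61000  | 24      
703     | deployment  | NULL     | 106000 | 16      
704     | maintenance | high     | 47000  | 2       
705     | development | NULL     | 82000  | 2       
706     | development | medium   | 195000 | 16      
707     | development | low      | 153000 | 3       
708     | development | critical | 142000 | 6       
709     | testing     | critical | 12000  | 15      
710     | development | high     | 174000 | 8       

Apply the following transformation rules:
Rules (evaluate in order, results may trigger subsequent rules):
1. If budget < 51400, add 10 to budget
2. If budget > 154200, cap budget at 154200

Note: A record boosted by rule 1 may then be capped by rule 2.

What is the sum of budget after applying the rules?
967420

Step 1: Apply rule 1 to records with budget < 51400
  - 2 records get bonus of 10
  - Of these, 0 records then exceed 154200 and get capped
Step 2: Apply rule 2 to records with budget > 154200
  - 2 records (original) are capped
Step 3: Calculate final sum = 967420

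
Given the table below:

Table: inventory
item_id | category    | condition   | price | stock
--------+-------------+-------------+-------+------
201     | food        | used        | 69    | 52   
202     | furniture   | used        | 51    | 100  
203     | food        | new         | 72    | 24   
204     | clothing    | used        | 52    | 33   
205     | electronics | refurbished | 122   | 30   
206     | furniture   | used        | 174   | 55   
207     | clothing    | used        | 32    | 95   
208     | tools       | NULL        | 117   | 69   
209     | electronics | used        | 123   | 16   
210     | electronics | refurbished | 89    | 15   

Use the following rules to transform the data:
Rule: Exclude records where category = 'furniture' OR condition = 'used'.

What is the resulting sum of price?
400

Step 1: Find records where category = 'furniture' OR condition = 'used'
Step 2: 6 records match, summing to 501
Step 3: Original sum: 901
Step 4: Remaining sum = 901 - 501 = 400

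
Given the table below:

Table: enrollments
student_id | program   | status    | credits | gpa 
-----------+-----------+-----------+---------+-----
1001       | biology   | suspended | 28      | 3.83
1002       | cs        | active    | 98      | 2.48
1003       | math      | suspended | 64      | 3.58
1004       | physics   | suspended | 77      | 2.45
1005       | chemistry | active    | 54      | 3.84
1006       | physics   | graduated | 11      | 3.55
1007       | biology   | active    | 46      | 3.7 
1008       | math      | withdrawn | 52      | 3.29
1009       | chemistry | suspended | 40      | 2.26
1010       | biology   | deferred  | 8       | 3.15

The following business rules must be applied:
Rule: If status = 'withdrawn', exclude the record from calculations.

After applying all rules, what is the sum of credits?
426

Step 1: Identify records where status = 'withdrawn'
Step 2: The excluded records sum to 52
Step 3: Original total credits = 478
Step 4: Remaining total = 478 - 52 = 426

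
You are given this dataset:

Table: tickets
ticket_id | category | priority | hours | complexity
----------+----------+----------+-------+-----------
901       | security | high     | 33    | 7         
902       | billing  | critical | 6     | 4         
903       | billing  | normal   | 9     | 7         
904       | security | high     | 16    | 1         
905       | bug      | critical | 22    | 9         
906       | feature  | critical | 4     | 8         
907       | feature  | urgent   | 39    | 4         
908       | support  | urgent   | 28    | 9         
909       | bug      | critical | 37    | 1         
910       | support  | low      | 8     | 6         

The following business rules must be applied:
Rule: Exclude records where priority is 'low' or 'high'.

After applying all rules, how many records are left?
7

Step 1: Count records to exclude
  - 1 (low) + 2 (high) = 3 records
Step 2: Total records: 10
Step 3: Remaining = 10 - 3 = 7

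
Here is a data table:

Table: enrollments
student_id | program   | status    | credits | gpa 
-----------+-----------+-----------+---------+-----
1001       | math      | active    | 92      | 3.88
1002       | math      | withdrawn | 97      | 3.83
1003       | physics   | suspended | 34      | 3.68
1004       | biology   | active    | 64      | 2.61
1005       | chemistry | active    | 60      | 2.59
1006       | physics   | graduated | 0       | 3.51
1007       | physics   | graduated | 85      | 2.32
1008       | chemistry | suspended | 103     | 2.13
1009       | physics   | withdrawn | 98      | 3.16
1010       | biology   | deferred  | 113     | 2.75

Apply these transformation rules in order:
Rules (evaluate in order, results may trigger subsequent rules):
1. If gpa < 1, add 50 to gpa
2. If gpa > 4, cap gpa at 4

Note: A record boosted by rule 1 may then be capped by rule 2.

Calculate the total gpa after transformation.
30.46

Step 1: Apply rule 1 to records with gpa < 1
  - 0 records get bonus of 50
  - Of these, 0 records then exceed 4 and get capped
Step 2: Apply rule 2 to records with gpa > 4
  - 0 records (original) are capped
Step 3: Calculate final sum = 30.46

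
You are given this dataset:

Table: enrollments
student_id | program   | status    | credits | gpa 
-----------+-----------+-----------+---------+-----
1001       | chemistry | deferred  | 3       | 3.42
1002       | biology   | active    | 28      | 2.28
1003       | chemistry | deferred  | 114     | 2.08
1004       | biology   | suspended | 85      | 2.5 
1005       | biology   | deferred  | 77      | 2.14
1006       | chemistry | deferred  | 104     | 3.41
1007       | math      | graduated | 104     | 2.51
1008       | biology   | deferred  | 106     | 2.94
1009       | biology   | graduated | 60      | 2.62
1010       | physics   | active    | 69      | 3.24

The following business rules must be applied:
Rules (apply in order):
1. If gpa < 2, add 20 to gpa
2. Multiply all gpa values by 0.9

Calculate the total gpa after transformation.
24.43

Step 1: Apply Rule 1 - Add 20 to records with gpa < 2
  - 0 records affected: 0 + (0 × 20) = 0
  - Unaffected records: 27.14
  - Sum after Rule 1: 27.14
Step 2: Apply Rule 2 - Multiply all by 0.9
  - 27.14 × 0.9 = 24.43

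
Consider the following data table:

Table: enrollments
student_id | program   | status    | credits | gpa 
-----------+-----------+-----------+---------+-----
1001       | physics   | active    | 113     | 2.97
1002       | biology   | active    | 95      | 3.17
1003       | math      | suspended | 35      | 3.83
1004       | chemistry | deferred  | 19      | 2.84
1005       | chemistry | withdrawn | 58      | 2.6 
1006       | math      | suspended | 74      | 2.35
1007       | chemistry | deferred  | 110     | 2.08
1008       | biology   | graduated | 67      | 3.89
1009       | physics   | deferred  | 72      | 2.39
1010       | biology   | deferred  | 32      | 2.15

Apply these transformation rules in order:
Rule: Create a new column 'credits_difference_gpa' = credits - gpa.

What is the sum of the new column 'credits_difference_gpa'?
646.73

Step 1: For each record, compute credits - gpa
Example calculations:
  113 - 2.97 = 110.03
  95 - 3.17 = 91.83
  35 - 3.83 = 31.17
  ...
Step 2: Sum all derived values
Step 3: Total = 646.73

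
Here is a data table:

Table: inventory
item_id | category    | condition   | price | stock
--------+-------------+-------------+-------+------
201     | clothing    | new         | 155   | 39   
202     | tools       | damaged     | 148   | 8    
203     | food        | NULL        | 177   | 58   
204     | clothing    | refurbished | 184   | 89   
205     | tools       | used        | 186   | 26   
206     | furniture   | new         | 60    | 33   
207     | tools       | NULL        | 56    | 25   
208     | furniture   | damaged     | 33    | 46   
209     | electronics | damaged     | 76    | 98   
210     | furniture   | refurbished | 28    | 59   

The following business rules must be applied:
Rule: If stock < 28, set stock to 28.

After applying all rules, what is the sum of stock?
506

Step 1: 3 records have stock < 28
Step 2: These records originally summed to 59
Step 3: After setting to minimum: 3 × 28 = 84
Step 4: Unaffected records sum: 422
Step 5: Final sum = 84 + 422 = 506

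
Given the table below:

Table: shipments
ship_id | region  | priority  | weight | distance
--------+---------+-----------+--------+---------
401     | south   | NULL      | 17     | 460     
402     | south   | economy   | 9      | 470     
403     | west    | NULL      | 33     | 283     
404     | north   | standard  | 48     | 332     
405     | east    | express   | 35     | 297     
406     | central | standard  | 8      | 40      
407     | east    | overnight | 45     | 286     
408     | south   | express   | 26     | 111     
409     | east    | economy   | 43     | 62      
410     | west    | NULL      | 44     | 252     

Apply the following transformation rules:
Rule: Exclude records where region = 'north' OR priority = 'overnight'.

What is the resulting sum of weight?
215

Step 1: Find records where region = 'north' OR priority = 'overnight'
Step 2: 2 records match, summing to 93
Step 3: Original sum: 308
Step 4: Remaining sum = 308 - 93 = 215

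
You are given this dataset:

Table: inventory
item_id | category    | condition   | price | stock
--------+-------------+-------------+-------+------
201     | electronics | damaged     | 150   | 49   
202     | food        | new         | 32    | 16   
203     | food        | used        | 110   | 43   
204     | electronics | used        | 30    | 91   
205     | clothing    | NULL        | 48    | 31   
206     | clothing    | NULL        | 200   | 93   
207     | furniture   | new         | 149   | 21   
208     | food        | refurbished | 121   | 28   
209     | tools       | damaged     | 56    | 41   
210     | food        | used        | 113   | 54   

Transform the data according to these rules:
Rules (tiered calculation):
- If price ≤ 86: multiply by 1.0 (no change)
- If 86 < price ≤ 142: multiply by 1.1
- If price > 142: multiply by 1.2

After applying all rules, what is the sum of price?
1143.2

Step 1: Tier 1 (price ≤ 86): 4 records, sum = 166 × 1.0 = 166.0
Step 2: Tier 2 (86 < price ≤ 142): 3 records, sum = 344 × 1.1 = 378.4
Step 3: Tier 3 (price > 142): 3 records, sum = 499 × 1.2 = 598.8
Step 4: Final sum = 166.0 + 378.4 + 598.8 = 1143.2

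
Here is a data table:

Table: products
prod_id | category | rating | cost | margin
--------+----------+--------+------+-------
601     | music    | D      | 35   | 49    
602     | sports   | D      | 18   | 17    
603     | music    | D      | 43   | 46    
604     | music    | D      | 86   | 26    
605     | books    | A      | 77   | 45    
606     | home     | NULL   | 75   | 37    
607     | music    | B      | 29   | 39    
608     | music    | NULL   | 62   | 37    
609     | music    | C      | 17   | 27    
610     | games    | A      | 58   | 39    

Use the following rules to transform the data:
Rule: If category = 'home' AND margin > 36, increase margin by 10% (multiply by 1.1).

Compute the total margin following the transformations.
365.7

Step 1: Find records where category = 'home' AND margin > 36
Step 2: 1 records match, summing to 37
Step 3: After multiplier: 37 × 1.1 = 40.7
Step 4: Unaffected records sum: 325
Step 5: Final sum = 40.7 + 325 = 365.7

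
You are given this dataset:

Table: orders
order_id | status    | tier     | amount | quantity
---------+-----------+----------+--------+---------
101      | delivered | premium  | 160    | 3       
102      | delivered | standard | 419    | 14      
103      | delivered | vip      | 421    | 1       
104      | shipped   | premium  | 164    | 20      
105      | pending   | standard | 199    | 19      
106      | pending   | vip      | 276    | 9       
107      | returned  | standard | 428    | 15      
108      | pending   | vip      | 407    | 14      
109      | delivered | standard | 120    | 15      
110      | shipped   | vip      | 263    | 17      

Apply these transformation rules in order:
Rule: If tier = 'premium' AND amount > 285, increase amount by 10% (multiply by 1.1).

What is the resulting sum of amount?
2857

Step 1: Find records where tier = 'premium' AND amount > 285
Step 2: 0 records match, summing to 0
Step 3: After multiplier: 0 × 1.1 = 0.0
Step 4: Unaffected records sum: 2857
Step 5: Final sum = 0.0 + 2857 = 2857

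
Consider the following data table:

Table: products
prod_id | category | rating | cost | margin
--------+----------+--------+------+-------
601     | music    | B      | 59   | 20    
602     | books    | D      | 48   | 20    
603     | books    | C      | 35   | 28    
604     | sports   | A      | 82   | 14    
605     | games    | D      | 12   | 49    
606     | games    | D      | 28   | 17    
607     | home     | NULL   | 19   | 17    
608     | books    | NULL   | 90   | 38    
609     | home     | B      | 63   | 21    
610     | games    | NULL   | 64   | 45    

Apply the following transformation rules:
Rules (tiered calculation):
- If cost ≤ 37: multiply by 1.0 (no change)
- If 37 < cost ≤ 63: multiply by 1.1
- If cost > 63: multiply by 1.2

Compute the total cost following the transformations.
564.2

Step 1: Tier 1 (cost ≤ 37): 4 records, sum = 94 × 1.0 = 94.0
Step 2: Tier 2 (37 < cost ≤ 63): 3 records, sum = 170 × 1.1 = 187.0
Step 3: Tier 3 (cost > 63): 3 records, sum = 236 × 1.2 = 283.2
Step 4: Final sum = 94.0 + 187.0 + 283.2 = 564.2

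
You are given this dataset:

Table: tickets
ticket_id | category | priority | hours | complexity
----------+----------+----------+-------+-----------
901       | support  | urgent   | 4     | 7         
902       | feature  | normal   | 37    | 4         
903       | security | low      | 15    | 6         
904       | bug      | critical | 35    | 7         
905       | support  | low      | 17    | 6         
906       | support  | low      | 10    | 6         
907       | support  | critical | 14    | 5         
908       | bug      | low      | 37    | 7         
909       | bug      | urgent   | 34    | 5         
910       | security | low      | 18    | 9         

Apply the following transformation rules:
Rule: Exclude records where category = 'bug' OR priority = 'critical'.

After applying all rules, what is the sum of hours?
101

Step 1: Find records where category = 'bug' OR priority = 'critical'
Step 2: 4 records match, summing to 120
Step 3: Original sum: 221
Step 4: Remaining sum = 221 - 120 = 101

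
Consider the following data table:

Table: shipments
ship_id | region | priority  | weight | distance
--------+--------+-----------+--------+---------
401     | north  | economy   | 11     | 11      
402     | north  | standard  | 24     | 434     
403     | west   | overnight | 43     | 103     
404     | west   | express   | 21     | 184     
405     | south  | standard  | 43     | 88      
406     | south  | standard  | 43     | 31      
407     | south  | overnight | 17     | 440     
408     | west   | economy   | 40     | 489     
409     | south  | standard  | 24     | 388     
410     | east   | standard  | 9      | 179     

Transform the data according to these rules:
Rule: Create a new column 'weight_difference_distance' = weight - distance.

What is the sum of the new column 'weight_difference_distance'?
-2072

Step 1: For each record, compute weight - distance
Example calculations:
  11 - 11 = 0
  24 - 434 = -410
  43 - 103 = -60
  ...
Step 2: Sum all derived values
Step 3: Total = -2072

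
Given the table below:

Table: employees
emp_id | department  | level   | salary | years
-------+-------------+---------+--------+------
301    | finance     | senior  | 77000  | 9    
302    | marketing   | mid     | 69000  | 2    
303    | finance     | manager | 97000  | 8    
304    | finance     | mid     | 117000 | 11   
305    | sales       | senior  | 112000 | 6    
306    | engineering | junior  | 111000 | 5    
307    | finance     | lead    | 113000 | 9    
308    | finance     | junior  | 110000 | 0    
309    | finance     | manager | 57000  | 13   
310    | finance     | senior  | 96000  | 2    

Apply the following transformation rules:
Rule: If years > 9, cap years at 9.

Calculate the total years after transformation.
59

Step 1: 2 records have years > 9
Step 2: These records originally summed to 24
Step 3: After capping: 2 × 9 = 18
Step 4: Unaffected records sum: 41
Step 5: Final sum = 18 + 41 = 59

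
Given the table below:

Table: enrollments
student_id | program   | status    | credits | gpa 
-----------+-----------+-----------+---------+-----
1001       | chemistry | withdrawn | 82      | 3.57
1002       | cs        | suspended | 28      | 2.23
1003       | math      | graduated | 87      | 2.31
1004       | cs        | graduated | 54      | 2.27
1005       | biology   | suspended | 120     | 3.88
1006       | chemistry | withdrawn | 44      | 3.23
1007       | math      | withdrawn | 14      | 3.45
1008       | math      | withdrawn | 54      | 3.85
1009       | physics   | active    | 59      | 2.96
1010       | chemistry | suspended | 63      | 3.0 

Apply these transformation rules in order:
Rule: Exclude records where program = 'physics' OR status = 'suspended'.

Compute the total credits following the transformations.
335

Step 1: Find records where program = 'physics' OR status = 'suspended'
Step 2: 4 records match, summing to 270
Step 3: Original sum: 605
Step 4: Remaining sum = 605 - 270 = 335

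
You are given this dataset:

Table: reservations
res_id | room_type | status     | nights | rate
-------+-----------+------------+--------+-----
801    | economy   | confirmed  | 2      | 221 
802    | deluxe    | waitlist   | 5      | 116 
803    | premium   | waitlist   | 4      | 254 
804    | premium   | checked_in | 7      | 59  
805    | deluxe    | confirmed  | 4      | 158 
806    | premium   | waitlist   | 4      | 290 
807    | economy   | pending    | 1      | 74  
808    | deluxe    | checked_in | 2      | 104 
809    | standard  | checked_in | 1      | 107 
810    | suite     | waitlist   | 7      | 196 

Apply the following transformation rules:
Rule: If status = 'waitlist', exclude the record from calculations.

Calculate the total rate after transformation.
723

Step 1: Identify records where status = 'waitlist'
Step 2: The excluded records sum to 856
Step 3: Original total rate = 1579
Step 4: Remaining total = 1579 - 856 = 723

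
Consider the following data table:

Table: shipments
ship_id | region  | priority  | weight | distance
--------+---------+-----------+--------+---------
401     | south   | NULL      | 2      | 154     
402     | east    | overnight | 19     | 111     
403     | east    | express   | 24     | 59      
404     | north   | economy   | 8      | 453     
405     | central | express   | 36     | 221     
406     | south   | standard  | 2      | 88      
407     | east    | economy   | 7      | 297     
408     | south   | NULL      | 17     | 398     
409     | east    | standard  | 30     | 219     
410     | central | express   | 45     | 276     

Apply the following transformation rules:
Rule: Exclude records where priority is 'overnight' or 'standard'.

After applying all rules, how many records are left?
7

Step 1: Count records to exclude
  - 1 (overnight) + 2 (standard) = 3 records
Step 2: Total records: 10
Step 3: Remaining = 10 - 3 = 7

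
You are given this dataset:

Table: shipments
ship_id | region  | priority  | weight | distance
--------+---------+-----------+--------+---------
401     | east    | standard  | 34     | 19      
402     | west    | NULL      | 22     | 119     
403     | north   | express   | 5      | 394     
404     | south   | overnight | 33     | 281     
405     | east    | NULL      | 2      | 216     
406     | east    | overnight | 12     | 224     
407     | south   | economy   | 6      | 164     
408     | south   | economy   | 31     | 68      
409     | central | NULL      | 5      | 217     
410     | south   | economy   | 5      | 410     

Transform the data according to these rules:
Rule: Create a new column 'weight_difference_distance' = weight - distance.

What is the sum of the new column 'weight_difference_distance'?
-1957

Step 1: For each record, compute weight - distance
Example calculations:
  34 - 19 = 15
  22 - 119 = -97
  5 - 394 = -389
  ...
Step 2: Sum all derived values
Step 3: Total = -1957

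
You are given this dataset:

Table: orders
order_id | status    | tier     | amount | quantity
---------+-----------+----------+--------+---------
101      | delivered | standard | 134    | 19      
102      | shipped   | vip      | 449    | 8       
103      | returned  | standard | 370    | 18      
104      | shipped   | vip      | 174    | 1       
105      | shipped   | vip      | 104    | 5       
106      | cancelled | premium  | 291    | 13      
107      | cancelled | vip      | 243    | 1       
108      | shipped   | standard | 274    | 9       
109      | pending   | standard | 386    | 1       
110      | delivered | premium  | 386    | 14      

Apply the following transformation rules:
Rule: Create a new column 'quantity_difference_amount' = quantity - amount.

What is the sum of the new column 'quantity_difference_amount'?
-2722

Step 1: For each record, compute quantity - amount
Example calculations:
  19 - 134 = -115
  8 - 449 = -441
  18 - 370 = -352
  ...
Step 2: Sum all derived values
Step 3: Total = -2722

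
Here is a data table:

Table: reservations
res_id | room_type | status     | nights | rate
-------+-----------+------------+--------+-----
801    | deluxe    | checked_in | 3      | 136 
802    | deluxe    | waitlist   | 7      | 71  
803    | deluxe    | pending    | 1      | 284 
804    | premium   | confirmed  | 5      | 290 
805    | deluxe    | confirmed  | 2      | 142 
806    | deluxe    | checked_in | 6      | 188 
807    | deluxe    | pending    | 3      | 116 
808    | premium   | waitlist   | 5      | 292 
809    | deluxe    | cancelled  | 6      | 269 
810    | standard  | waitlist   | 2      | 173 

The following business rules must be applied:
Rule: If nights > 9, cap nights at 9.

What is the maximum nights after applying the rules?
7

Step 1: Original maximum nights = 7
Step 2: Check cap of 9 against maximum
Step 3: No records exceed the cap (max 7 <= cap 9), so no capping applies
Step 4: Maximum after transformation = 7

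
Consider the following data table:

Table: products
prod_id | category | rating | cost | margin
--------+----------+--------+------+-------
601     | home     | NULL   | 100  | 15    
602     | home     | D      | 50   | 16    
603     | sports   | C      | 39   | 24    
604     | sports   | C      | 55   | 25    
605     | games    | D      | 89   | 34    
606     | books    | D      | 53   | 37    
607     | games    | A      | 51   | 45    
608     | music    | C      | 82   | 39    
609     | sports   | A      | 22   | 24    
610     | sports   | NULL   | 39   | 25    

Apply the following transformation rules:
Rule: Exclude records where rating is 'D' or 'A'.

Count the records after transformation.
5

Step 1: Count records to exclude
  - 3 (D) + 2 (A) = 5 records
Step 2: Total records: 10
Step 3: Remaining = 10 - 5 = 5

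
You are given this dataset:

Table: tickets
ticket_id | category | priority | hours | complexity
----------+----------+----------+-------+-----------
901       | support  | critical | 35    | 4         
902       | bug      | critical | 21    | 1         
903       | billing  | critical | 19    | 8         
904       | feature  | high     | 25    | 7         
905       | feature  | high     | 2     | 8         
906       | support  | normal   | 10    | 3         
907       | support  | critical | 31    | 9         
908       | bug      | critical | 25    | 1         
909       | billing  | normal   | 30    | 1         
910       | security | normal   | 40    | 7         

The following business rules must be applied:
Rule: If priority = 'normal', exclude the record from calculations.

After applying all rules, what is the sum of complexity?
38

Step 1: Identify records where priority = 'normal'
Step 2: The excluded records sum to 11
Step 3: Original total complexity = 49
Step 4: Remaining total = 49 - 11 = 38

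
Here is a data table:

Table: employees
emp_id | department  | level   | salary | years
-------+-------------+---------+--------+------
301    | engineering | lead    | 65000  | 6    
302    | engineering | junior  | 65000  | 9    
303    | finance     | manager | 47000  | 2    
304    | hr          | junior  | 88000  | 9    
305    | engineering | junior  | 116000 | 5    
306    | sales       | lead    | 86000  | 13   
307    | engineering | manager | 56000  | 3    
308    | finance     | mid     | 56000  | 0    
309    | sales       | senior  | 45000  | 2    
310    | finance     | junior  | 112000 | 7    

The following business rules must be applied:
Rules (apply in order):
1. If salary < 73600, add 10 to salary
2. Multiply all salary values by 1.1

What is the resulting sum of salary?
809666.0

Step 1: Apply Rule 1 - Add 10 to records with salary < 73600
  - 6 records affected: 334000 + (6 × 10) = 334060
  - Unaffected records: 402000
  - Sum after Rule 1: 736060
Step 2: Apply Rule 2 - Multiply all by 1.1
  - 736060 × 1.1 = 809666.0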